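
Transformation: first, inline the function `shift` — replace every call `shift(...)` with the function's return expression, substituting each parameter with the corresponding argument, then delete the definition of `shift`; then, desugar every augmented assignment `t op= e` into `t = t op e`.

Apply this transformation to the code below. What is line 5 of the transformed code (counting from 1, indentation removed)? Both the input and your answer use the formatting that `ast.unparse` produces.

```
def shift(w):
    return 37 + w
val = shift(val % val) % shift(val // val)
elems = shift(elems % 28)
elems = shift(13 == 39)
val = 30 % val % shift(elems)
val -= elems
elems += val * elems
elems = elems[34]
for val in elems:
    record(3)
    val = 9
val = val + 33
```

Transformed code:
val = (37 + val % val) % (37 + val // val)
elems = 37 + elems % 28
elems = 37 + (13 == 39)
val = 30 % val % (37 + elems)
val = val - elems
elems = elems + val * elems
elems = elems[34]
for val in elems:
    record(3)
    val = 9
val = val + 33

val = val - elems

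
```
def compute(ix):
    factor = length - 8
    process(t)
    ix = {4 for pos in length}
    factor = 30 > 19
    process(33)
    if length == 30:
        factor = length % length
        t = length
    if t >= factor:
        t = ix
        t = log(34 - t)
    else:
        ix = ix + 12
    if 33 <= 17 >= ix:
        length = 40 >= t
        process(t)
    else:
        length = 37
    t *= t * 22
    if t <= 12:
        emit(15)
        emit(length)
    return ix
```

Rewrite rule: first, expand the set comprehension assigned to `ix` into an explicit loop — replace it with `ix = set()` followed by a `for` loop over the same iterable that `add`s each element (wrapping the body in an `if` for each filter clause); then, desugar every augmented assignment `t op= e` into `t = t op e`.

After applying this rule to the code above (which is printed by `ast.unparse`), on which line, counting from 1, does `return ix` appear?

Transformed code:
def compute(ix):
    factor = length - 8
    process(t)
    ix = set()
    for pos in length:
        ix.add(4)
    factor = 30 > 19
    process(33)
    if length == 30:
        factor = length % length
        t = length
    if t >= factor:
        t = ix
        t = log(34 - t)
    else:
        ix = ix + 12
    if 33 <= 17 >= ix:
        length = 40 >= t
        process(t)
    else:
        length = 37
    t = t * (t * 22)
    if t <= 12:
        emit(15)
        emit(length)
    return ix

26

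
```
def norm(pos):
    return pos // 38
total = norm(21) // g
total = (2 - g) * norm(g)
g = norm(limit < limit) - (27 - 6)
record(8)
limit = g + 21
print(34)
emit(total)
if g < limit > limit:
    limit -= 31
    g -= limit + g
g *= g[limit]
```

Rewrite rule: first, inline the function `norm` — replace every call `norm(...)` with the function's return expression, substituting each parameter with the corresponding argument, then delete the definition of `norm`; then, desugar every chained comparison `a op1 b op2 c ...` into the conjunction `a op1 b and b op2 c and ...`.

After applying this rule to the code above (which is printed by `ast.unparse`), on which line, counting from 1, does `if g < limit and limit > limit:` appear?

8

Transformed code:
total = 21 // 38 // g
total = (2 - g) * (g // 38)
g = (limit < limit) // 38 - (27 - 6)
record(8)
limit = g + 21
print(34)
emit(total)
if g < limit and limit > limit:
    limit -= 31
    g -= limit + g
g *= g[limit]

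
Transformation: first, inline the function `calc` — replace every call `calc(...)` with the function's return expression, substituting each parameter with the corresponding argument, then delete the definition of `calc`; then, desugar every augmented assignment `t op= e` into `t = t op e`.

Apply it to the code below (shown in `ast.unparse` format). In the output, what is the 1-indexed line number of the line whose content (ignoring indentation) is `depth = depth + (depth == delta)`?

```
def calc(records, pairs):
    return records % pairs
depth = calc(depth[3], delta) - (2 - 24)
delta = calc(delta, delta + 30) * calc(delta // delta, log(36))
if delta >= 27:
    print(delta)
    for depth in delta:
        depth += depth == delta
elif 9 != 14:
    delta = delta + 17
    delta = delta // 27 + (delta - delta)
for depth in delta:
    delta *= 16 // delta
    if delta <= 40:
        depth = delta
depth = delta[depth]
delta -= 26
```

6

Transformed code:
depth = depth[3] % delta - (2 - 24)
delta = delta % (delta + 30) * (delta // delta % log(36))
if delta >= 27:
    print(delta)
    for depth in delta:
        depth = depth + (depth == delta)
elif 9 != 14:
    delta = delta + 17
    delta = delta // 27 + (delta - delta)
for depth in delta:
    delta = delta * (16 // delta)
    if delta <= 40:
        depth = delta
depth = delta[depth]
delta = delta - 26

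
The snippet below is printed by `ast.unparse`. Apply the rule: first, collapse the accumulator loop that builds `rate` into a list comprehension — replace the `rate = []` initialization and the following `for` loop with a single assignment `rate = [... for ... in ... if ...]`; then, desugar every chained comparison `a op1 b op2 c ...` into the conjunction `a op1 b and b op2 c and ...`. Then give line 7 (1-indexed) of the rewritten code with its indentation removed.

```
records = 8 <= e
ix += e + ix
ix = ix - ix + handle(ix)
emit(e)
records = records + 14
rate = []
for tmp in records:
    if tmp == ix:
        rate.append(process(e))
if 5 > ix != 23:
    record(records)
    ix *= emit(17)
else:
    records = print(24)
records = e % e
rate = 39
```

if 5 > ix and ix != 23:

Transformed code:
records = 8 <= e
ix += e + ix
ix = ix - ix + handle(ix)
emit(e)
records = records + 14
rate = [process(e) for tmp in records if tmp == ix]
if 5 > ix and ix != 23:
    record(records)
    ix *= emit(17)
else:
    records = print(24)
records = e % e
rate = 39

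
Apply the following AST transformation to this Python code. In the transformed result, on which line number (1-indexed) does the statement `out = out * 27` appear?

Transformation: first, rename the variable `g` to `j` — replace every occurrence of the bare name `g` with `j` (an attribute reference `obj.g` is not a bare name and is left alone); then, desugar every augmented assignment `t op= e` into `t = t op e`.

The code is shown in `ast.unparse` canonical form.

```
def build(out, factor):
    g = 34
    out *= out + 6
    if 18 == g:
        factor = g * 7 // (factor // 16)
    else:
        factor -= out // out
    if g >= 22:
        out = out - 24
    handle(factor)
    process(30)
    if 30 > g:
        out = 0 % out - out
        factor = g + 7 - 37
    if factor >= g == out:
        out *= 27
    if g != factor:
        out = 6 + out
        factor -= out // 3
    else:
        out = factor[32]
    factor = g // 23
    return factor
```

16

Transformed code:
def build(out, factor):
    j = 34
    out = out * (out + 6)
    if 18 == j:
        factor = j * 7 // (factor // 16)
    else:
        factor = factor - out // out
    if j >= 22:
        out = out - 24
    handle(factor)
    process(30)
    if 30 > j:
        out = 0 % out - out
        factor = j + 7 - 37
    if factor >= j == out:
        out = out * 27
    if j != factor:
        out = 6 + out
        factor = factor - out // 3
    else:
        out = factor[32]
    factor = j // 23
    return factor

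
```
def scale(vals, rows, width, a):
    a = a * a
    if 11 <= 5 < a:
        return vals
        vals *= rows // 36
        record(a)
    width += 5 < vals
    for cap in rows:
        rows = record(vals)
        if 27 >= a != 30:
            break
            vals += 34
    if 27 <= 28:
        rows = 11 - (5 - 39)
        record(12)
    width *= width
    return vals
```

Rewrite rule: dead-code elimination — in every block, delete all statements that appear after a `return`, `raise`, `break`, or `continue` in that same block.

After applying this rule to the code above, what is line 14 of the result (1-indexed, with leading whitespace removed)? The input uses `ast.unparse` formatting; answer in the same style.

Transformed code:
def scale(vals, rows, width, a):
    a = a * a
    if 11 <= 5 < a:
        return vals
    width += 5 < vals
    for cap in rows:
        rows = record(vals)
        if 27 >= a != 30:
            break
    if 27 <= 28:
        rows = 11 - (5 - 39)
        record(12)
    width *= width
    return vals

return vals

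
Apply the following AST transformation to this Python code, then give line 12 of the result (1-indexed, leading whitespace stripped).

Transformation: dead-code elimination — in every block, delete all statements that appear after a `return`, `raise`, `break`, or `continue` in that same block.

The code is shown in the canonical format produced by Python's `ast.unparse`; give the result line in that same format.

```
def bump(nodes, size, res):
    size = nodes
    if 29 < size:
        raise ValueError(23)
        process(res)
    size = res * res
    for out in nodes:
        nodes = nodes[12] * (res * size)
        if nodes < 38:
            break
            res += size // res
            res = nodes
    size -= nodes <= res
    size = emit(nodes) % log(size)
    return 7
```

return 7

Transformed code:
def bump(nodes, size, res):
    size = nodes
    if 29 < size:
        raise ValueError(23)
    size = res * res
    for out in nodes:
        nodes = nodes[12] * (res * size)
        if nodes < 38:
            break
    size -= nodes <= res
    size = emit(nodes) % log(size)
    return 7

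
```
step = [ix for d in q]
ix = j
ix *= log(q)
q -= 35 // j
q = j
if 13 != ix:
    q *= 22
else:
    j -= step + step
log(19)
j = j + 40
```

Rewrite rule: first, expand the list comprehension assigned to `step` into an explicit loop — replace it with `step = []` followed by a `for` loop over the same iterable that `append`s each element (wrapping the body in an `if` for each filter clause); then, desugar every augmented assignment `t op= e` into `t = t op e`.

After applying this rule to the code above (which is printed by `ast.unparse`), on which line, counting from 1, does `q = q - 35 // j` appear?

6

Transformed code:
step = []
for d in q:
    step.append(ix)
ix = j
ix = ix * log(q)
q = q - 35 // j
q = j
if 13 != ix:
    q = q * 22
else:
    j = j - (step + step)
log(19)
j = j + 40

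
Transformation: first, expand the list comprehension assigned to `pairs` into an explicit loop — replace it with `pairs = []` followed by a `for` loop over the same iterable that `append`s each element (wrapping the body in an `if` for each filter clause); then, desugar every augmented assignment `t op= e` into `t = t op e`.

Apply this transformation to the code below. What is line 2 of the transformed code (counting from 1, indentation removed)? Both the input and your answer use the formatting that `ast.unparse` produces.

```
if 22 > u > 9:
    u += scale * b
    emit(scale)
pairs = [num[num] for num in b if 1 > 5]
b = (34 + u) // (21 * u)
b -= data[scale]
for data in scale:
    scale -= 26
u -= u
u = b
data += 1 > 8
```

Transformed code:
if 22 > u > 9:
    u = u + scale * b
    emit(scale)
pairs = []
for num in b:
    if 1 > 5:
        pairs.append(num[num])
b = (34 + u) // (21 * u)
b = b - data[scale]
for data in scale:
    scale = scale - 26
u = u - u
u = b
data = data + (1 > 8)

u = u + scale * b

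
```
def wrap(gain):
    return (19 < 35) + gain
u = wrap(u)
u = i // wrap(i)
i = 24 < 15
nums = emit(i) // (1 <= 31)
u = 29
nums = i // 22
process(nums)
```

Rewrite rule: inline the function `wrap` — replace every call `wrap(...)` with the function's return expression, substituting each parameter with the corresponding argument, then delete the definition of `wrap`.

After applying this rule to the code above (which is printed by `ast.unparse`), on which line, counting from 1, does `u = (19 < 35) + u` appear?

Transformed code:
u = (19 < 35) + u
u = i // ((19 < 35) + i)
i = 24 < 15
nums = emit(i) // (1 <= 31)
u = 29
nums = i // 22
process(nums)

1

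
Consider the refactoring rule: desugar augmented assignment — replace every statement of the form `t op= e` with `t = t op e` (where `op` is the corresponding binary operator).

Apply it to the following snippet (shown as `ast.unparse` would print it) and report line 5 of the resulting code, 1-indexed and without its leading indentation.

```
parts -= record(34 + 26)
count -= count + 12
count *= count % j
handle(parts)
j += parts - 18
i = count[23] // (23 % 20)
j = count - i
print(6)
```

j = j + (parts - 18)

Transformed code:
parts = parts - record(34 + 26)
count = count - (count + 12)
count = count * (count % j)
handle(parts)
j = j + (parts - 18)
i = count[23] // (23 % 20)
j = count - i
print(6)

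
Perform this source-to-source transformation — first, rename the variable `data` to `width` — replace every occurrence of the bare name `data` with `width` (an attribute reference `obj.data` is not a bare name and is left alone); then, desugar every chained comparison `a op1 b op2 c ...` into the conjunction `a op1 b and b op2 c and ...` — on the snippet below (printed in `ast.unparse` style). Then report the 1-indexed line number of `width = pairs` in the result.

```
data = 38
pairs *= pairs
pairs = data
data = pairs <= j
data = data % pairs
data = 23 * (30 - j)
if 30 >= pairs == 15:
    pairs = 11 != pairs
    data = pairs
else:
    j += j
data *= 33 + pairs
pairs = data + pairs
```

9

Transformed code:
width = 38
pairs *= pairs
pairs = width
width = pairs <= j
width = width % pairs
width = 23 * (30 - j)
if 30 >= pairs and pairs == 15:
    pairs = 11 != pairs
    width = pairs
else:
    j += j
width *= 33 + pairs
pairs = width + pairs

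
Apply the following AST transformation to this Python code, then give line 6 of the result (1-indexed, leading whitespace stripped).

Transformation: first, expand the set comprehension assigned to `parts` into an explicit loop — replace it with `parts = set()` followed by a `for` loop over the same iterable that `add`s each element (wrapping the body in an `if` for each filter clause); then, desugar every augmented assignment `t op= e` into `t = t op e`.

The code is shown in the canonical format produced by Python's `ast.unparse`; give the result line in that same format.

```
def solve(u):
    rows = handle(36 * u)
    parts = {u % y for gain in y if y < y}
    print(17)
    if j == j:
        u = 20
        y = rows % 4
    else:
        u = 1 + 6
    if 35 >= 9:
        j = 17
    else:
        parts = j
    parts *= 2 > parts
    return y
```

Transformed code:
def solve(u):
    rows = handle(36 * u)
    parts = set()
    for gain in y:
        if y < y:
            parts.add(u % y)
    print(17)
    if j == j:
        u = 20
        y = rows % 4
    else:
        u = 1 + 6
    if 35 >= 9:
        j = 17
    else:
        parts = j
    parts = parts * (2 > parts)
    return y

parts.add(u % y)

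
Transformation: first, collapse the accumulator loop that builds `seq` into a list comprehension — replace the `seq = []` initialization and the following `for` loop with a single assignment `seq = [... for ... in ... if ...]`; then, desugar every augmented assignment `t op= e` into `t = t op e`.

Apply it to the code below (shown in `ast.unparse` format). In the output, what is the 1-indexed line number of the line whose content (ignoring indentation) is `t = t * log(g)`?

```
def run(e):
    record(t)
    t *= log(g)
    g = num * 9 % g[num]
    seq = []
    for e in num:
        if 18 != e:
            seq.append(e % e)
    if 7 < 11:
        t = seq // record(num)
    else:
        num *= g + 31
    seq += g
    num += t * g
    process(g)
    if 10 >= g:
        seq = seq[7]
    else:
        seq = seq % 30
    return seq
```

Transformed code:
def run(e):
    record(t)
    t = t * log(g)
    g = num * 9 % g[num]
    seq = [e % e for e in num if 18 != e]
    if 7 < 11:
        t = seq // record(num)
    else:
        num = num * (g + 31)
    seq = seq + g
    num = num + t * g
    process(g)
    if 10 >= g:
        seq = seq[7]
    else:
        seq = seq % 30
    return seq

3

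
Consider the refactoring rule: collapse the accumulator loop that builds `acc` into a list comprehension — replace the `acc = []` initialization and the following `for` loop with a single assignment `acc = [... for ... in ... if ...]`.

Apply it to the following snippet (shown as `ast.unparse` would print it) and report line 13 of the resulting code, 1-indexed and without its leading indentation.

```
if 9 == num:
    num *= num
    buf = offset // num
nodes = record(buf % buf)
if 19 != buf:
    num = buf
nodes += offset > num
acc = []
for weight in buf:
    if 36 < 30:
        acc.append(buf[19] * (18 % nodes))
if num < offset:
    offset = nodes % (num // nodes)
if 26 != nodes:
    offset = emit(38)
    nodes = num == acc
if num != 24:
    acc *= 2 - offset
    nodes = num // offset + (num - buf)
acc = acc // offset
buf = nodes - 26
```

nodes = num == acc

Transformed code:
if 9 == num:
    num *= num
    buf = offset // num
nodes = record(buf % buf)
if 19 != buf:
    num = buf
nodes += offset > num
acc = [buf[19] * (18 % nodes) for weight in buf if 36 < 30]
if num < offset:
    offset = nodes % (num // nodes)
if 26 != nodes:
    offset = emit(38)
    nodes = num == acc
if num != 24:
    acc *= 2 - offset
    nodes = num // offset + (num - buf)
acc = acc // offset
buf = nodes - 26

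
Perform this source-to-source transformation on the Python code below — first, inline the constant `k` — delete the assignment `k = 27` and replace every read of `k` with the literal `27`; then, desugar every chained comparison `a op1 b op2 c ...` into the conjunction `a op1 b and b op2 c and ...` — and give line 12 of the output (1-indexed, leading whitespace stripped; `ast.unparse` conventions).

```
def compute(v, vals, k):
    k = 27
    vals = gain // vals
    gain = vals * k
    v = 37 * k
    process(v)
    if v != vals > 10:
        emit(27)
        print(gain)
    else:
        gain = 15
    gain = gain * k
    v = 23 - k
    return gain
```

v = 23 - 27

Transformed code:
def compute(v, vals, k):
    vals = gain // vals
    gain = vals * 27
    v = 37 * 27
    process(v)
    if v != vals and vals > 10:
        emit(27)
        print(gain)
    else:
        gain = 15
    gain = gain * 27
    v = 23 - 27
    return gain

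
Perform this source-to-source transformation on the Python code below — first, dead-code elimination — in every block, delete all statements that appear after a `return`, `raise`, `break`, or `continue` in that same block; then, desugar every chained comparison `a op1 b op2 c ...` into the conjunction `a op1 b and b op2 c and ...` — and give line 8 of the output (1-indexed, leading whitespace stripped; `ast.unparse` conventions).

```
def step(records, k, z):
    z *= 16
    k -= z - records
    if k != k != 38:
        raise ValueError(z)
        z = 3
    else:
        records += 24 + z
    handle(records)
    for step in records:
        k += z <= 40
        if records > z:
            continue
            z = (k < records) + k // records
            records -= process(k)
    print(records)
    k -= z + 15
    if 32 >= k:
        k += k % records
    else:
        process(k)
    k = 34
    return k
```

Transformed code:
def step(records, k, z):
    z *= 16
    k -= z - records
    if k != k and k != 38:
        raise ValueError(z)
    else:
        records += 24 + z
    handle(records)
    for step in records:
        k += z <= 40
        if records > z:
            continue
    print(records)
    k -= z + 15
    if 32 >= k:
        k += k % records
    else:
        process(k)
    k = 34
    return k

handle(records)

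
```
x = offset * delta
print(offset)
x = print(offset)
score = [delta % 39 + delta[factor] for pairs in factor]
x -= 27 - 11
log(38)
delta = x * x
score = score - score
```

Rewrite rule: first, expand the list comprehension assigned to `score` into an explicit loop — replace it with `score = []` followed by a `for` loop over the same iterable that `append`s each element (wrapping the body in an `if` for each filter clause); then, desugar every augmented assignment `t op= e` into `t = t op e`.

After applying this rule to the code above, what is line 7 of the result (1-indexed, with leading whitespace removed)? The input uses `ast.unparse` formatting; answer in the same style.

Transformed code:
x = offset * delta
print(offset)
x = print(offset)
score = []
for pairs in factor:
    score.append(delta % 39 + delta[factor])
x = x - (27 - 11)
log(38)
delta = x * x
score = score - score

x = x - (27 - 11)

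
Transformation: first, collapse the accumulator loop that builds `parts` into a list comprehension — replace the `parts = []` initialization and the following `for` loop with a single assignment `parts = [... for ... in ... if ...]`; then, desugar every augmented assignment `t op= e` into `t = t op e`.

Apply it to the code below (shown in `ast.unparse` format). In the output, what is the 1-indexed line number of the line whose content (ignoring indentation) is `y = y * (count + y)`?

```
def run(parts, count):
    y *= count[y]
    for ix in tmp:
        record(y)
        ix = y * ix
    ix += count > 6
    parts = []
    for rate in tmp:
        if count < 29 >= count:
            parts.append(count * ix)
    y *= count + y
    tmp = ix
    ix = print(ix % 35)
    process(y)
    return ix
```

Transformed code:
def run(parts, count):
    y = y * count[y]
    for ix in tmp:
        record(y)
        ix = y * ix
    ix = ix + (count > 6)
    parts = [count * ix for rate in tmp if count < 29 >= count]
    y = y * (count + y)
    tmp = ix
    ix = print(ix % 35)
    process(y)
    return ix

8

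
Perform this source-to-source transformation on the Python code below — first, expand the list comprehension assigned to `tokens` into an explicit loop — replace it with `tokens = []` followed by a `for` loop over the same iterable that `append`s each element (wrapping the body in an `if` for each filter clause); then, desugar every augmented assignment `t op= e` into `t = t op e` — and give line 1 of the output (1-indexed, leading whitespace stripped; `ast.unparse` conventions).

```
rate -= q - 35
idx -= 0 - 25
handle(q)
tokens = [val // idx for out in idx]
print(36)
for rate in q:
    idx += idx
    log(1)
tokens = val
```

rate = rate - (q - 35)

Transformed code:
rate = rate - (q - 35)
idx = idx - (0 - 25)
handle(q)
tokens = []
for out in idx:
    tokens.append(val // idx)
print(36)
for rate in q:
    idx = idx + idx
    log(1)
tokens = val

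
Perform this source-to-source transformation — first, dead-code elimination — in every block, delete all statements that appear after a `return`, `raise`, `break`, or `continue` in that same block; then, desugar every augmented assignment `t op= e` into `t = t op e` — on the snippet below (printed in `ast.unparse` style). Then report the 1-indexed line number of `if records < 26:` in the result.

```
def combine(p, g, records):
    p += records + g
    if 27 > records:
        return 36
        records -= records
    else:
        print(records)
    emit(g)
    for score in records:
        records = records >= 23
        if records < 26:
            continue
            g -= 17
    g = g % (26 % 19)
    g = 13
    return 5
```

10

Transformed code:
def combine(p, g, records):
    p = p + (records + g)
    if 27 > records:
        return 36
    else:
        print(records)
    emit(g)
    for score in records:
        records = records >= 23
        if records < 26:
            continue
    g = g % (26 % 19)
    g = 13
    return 5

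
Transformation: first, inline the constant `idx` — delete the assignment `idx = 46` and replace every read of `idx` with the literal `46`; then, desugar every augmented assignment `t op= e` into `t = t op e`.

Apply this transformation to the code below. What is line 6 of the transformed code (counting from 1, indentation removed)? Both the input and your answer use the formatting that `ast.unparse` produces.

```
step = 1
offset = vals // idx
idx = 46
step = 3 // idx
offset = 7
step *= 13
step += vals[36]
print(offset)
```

Transformed code:
step = 1
offset = vals // 46
step = 3 // 46
offset = 7
step = step * 13
step = step + vals[36]
print(offset)

step = step + vals[36]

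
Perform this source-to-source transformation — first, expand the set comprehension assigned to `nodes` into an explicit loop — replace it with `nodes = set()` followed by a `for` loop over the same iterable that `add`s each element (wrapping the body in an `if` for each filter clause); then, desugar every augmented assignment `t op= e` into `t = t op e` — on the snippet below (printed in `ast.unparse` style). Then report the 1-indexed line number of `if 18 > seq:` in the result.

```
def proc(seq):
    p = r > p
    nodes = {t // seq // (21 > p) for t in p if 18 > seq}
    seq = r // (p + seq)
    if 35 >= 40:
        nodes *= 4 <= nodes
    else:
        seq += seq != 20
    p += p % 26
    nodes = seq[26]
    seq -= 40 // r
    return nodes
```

Transformed code:
def proc(seq):
    p = r > p
    nodes = set()
    for t in p:
        if 18 > seq:
            nodes.add(t // seq // (21 > p))
    seq = r // (p + seq)
    if 35 >= 40:
        nodes = nodes * (4 <= nodes)
    else:
        seq = seq + (seq != 20)
    p = p + p % 26
    nodes = seq[26]
    seq = seq - 40 // r
    return nodes

5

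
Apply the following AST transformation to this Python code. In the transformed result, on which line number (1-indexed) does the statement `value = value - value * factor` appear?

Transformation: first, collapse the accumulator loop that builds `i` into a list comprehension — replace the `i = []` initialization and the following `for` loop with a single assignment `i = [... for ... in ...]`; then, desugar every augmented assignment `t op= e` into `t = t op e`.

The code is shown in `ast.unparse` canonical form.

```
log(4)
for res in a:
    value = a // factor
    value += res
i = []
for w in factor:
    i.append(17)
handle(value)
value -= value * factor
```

Transformed code:
log(4)
for res in a:
    value = a // factor
    value = value + res
i = [17 for w in factor]
handle(value)
value = value - value * factor

7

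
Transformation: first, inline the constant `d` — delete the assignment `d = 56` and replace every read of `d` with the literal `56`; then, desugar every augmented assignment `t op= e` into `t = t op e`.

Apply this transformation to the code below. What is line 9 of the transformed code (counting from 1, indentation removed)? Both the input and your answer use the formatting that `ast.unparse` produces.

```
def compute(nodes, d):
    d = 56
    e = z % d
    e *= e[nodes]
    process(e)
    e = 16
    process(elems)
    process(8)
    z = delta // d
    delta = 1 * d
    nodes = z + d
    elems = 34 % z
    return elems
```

delta = 1 * 56

Transformed code:
def compute(nodes, d):
    e = z % 56
    e = e * e[nodes]
    process(e)
    e = 16
    process(elems)
    process(8)
    z = delta // 56
    delta = 1 * 56
    nodes = z + 56
    elems = 34 % z
    return elems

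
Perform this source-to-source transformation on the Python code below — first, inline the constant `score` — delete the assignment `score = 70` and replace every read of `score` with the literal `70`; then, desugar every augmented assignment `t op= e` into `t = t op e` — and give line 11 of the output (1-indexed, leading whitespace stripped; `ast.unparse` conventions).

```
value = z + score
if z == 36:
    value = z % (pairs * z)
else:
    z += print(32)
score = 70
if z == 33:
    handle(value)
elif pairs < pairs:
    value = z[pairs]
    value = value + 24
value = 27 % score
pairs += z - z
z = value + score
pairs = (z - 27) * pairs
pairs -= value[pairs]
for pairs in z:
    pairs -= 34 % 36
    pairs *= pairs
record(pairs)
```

Transformed code:
value = z + 70
if z == 36:
    value = z % (pairs * z)
else:
    z = z + print(32)
if z == 33:
    handle(value)
elif pairs < pairs:
    value = z[pairs]
    value = value + 24
value = 27 % 70
pairs = pairs + (z - z)
z = value + 70
pairs = (z - 27) * pairs
pairs = pairs - value[pairs]
for pairs in z:
    pairs = pairs - 34 % 36
    pairs = pairs * pairs
record(pairs)

value = 27 % 70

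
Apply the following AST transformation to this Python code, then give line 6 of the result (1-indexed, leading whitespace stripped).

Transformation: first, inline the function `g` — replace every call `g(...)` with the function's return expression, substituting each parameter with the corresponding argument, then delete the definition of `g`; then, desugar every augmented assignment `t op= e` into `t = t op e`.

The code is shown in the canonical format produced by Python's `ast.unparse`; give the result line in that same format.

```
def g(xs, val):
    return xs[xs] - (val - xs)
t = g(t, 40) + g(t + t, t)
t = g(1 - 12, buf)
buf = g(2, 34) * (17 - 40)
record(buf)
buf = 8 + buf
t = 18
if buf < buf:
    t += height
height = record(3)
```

Transformed code:
t = t[t] - (40 - t) + ((t + t)[t + t] - (t - (t + t)))
t = (1 - 12)[1 - 12] - (buf - (1 - 12))
buf = (2[2] - (34 - 2)) * (17 - 40)
record(buf)
buf = 8 + buf
t = 18
if buf < buf:
    t = t + height
height = record(3)

t = 18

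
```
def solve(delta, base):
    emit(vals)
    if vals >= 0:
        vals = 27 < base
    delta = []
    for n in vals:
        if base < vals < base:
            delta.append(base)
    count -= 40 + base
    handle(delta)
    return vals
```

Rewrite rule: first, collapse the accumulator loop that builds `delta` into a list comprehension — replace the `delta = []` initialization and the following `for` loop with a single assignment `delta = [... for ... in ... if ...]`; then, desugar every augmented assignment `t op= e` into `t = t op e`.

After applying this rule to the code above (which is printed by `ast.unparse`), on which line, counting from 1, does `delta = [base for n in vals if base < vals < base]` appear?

Transformed code:
def solve(delta, base):
    emit(vals)
    if vals >= 0:
        vals = 27 < base
    delta = [base for n in vals if base < vals < base]
    count = count - (40 + base)
    handle(delta)
    return vals

5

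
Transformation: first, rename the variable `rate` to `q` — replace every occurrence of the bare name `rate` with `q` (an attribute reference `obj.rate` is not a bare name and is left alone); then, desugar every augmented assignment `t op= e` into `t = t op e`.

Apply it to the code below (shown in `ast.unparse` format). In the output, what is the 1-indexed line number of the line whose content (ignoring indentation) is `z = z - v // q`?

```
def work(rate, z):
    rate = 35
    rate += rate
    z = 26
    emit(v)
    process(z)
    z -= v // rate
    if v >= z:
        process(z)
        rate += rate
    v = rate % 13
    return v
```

Transformed code:
def work(q, z):
    q = 35
    q = q + q
    z = 26
    emit(v)
    process(z)
    z = z - v // q
    if v >= z:
        process(z)
        q = q + q
    v = q % 13
    return v

7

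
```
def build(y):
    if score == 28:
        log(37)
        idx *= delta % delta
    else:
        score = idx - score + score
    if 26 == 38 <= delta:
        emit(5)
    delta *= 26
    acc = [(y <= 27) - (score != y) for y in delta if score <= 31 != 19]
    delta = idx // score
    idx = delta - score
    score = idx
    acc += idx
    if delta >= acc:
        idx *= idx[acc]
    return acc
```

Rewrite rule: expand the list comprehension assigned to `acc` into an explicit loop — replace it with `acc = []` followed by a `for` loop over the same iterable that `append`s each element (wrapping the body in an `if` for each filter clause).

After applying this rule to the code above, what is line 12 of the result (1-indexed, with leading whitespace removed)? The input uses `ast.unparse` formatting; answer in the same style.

Transformed code:
def build(y):
    if score == 28:
        log(37)
        idx *= delta % delta
    else:
        score = idx - score + score
    if 26 == 38 <= delta:
        emit(5)
    delta *= 26
    acc = []
    for y in delta:
        if score <= 31 != 19:
            acc.append((y <= 27) - (score != y))
    delta = idx // score
    idx = delta - score
    score = idx
    acc += idx
    if delta >= acc:
        idx *= idx[acc]
    return acc

if score <= 31 != 19:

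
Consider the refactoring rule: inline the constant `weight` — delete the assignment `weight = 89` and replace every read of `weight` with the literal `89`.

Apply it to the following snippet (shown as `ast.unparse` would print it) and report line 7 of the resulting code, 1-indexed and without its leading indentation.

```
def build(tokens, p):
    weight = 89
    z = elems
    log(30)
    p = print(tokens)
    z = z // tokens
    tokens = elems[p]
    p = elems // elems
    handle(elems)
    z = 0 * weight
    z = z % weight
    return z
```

p = elems // elems

Transformed code:
def build(tokens, p):
    z = elems
    log(30)
    p = print(tokens)
    z = z // tokens
    tokens = elems[p]
    p = elems // elems
    handle(elems)
    z = 0 * 89
    z = z % 89
    return z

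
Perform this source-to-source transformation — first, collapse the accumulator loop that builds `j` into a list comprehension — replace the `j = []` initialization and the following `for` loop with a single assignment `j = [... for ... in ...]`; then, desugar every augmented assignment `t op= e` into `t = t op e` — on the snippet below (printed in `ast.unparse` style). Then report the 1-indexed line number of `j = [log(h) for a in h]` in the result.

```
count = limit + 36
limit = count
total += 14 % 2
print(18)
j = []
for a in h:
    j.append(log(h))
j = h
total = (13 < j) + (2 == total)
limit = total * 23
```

5

Transformed code:
count = limit + 36
limit = count
total = total + 14 % 2
print(18)
j = [log(h) for a in h]
j = h
total = (13 < j) + (2 == total)
limit = total * 23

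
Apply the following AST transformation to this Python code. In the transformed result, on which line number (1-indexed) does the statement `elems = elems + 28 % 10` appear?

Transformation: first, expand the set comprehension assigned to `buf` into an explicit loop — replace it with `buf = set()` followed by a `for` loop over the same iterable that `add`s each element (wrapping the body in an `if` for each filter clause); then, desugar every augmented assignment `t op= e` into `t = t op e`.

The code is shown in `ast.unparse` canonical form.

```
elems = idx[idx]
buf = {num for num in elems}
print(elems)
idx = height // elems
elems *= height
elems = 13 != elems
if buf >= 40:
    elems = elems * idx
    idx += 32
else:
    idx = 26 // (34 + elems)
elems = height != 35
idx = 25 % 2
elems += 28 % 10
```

16

Transformed code:
elems = idx[idx]
buf = set()
for num in elems:
    buf.add(num)
print(elems)
idx = height // elems
elems = elems * height
elems = 13 != elems
if buf >= 40:
    elems = elems * idx
    idx = idx + 32
else:
    idx = 26 // (34 + elems)
elems = height != 35
idx = 25 % 2
elems = elems + 28 % 10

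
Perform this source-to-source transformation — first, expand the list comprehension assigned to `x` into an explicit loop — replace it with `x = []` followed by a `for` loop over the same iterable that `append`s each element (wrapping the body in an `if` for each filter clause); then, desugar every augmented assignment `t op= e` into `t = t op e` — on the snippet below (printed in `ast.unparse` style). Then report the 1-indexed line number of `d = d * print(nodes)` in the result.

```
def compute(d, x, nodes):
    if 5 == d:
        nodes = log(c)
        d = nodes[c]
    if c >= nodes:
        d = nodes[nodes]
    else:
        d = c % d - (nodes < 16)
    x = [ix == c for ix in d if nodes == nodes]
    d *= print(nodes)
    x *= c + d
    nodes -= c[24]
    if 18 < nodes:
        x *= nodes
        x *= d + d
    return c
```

Transformed code:
def compute(d, x, nodes):
    if 5 == d:
        nodes = log(c)
        d = nodes[c]
    if c >= nodes:
        d = nodes[nodes]
    else:
        d = c % d - (nodes < 16)
    x = []
    for ix in d:
        if nodes == nodes:
            x.append(ix == c)
    d = d * print(nodes)
    x = x * (c + d)
    nodes = nodes - c[24]
    if 18 < nodes:
        x = x * nodes
        x = x * (d + d)
    return c

13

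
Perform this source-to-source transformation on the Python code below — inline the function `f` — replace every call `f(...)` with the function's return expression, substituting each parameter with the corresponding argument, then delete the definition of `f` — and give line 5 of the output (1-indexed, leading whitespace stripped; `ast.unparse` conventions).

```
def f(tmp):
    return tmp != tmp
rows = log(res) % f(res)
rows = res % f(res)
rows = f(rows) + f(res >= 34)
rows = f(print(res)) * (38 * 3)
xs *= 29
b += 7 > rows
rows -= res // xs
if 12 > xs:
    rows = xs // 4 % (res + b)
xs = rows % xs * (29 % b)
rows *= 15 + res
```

Transformed code:
rows = log(res) % (res != res)
rows = res % (res != res)
rows = (rows != rows) + ((res >= 34) != (res >= 34))
rows = (print(res) != print(res)) * (38 * 3)
xs *= 29
b += 7 > rows
rows -= res // xs
if 12 > xs:
    rows = xs // 4 % (res + b)
xs = rows % xs * (29 % b)
rows *= 15 + res

xs *= 29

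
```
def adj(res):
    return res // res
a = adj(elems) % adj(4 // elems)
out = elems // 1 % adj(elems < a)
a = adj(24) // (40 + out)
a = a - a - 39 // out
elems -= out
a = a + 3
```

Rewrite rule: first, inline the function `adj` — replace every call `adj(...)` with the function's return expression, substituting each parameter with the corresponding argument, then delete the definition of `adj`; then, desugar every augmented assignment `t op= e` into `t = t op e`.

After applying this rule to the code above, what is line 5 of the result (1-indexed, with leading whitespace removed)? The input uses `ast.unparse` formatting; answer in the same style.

Transformed code:
a = elems // elems % (4 // elems // (4 // elems))
out = elems // 1 % ((elems < a) // (elems < a))
a = 24 // 24 // (40 + out)
a = a - a - 39 // out
elems = elems - out
a = a + 3

elems = elems - out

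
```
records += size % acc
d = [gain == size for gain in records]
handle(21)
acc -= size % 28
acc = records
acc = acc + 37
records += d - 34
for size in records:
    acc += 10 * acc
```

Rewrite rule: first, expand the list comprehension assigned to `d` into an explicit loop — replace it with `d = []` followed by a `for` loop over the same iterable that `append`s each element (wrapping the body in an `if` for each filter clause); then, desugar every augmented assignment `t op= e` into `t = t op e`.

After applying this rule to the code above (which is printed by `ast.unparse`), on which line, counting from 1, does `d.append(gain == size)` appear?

4

Transformed code:
records = records + size % acc
d = []
for gain in records:
    d.append(gain == size)
handle(21)
acc = acc - size % 28
acc = records
acc = acc + 37
records = records + (d - 34)
for size in records:
    acc = acc + 10 * acc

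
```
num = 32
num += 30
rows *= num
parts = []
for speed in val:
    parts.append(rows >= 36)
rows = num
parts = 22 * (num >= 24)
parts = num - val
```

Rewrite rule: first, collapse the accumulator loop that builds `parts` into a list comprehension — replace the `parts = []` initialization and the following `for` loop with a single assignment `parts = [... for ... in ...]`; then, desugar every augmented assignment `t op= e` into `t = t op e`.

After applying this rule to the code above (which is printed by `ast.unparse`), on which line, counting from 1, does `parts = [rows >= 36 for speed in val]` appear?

Transformed code:
num = 32
num = num + 30
rows = rows * num
parts = [rows >= 36 for speed in val]
rows = num
parts = 22 * (num >= 24)
parts = num - val

4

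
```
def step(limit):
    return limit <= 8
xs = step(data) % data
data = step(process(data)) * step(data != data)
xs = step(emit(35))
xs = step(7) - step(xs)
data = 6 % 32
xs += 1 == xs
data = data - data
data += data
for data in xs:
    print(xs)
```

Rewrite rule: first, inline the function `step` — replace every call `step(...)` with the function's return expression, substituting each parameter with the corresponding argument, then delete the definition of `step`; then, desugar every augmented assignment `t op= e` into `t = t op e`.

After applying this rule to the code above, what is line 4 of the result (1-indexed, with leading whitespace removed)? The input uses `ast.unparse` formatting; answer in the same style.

Transformed code:
xs = (data <= 8) % data
data = (process(data) <= 8) * ((data != data) <= 8)
xs = emit(35) <= 8
xs = (7 <= 8) - (xs <= 8)
data = 6 % 32
xs = xs + (1 == xs)
data = data - data
data = data + data
for data in xs:
    print(xs)

xs = (7 <= 8) - (xs <= 8)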